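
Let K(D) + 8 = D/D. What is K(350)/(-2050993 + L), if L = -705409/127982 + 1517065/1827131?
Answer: 233839879642/68515007283460465 ≈ 3.4130e-6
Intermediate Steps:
K(D) = -7 (K(D) = -8 + D/D = -8 + 1 = -7)
L = -1094717638749/233839879642 (L = -705409*1/127982 + 1517065*(1/1827131) = -705409/127982 + 1517065/1827131 = -1094717638749/233839879642 ≈ -4.6815)
K(350)/(-2050993 + L) = -7/(-2050993 - 1094717638749/233839879642) = -7/(-479605050984223255/233839879642) = -7*(-233839879642/479605050984223255) = 233839879642/68515007283460465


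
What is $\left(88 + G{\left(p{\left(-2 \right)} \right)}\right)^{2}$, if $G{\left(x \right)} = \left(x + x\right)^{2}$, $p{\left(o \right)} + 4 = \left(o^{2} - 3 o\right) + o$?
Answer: $23104$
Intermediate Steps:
$p{\left(o \right)} = -4 + o^{2} - 2 o$ ($p{\left(o \right)} = -4 + \left(\left(o^{2} - 3 o\right) + o\right) = -4 + \left(o^{2} - 2 o\right) = -4 + o^{2} - 2 o$)
$G{\left(x \right)} = 4 x^{2}$ ($G{\left(x \right)} = \left(2 x\right)^{2} = 4 x^{2}$)
$\left(88 + G{\left(p{\left(-2 \right)} \right)}\right)^{2} = \left(88 + 4 \left(-4 + \left(-2\right)^{2} - -4\right)^{2}\right)^{2} = \left(88 + 4 \left(-4 + 4 + 4\right)^{2}\right)^{2} = \left(88 + 4 \cdot 4^{2}\right)^{2} = \left(88 + 4 \cdot 16\right)^{2} = \left(88 + 64\right)^{2} = 152^{2} = 23104$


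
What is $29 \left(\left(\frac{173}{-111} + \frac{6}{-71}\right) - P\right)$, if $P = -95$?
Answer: $\frac{21336634}{7881} \approx 2707.4$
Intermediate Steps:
$29 \left(\left(\frac{173}{-111} + \frac{6}{-71}\right) - P\right) = 29 \left(\left(\frac{173}{-111} + \frac{6}{-71}\right) - -95\right) = 29 \left(\left(173 \left(- \frac{1}{111}\right) + 6 \left(- \frac{1}{71}\right)\right) + 95\right) = 29 \left(\left(- \frac{173}{111} - \frac{6}{71}\right) + 95\right) = 29 \left(- \frac{12949}{7881} + 95\right) = 29 \cdot \frac{735746}{7881} = \frac{21336634}{7881}$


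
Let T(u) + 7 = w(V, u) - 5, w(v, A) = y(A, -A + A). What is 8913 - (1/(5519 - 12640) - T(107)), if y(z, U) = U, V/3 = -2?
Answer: 63384022/7121 ≈ 8901.0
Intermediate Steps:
V = -6 (V = 3*(-2) = -6)
w(v, A) = 0 (w(v, A) = -A + A = 0)
T(u) = -12 (T(u) = -7 + (0 - 5) = -7 - 5 = -12)
8913 - (1/(5519 - 12640) - T(107)) = 8913 - (1/(5519 - 12640) - 1*(-12)) = 8913 - (1/(-7121) + 12) = 8913 - (-1/7121 + 12) = 8913 - 1*85451/7121 = 8913 - 85451/7121 = 63384022/7121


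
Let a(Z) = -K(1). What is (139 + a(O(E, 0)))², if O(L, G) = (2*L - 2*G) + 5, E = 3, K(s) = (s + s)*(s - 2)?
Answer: 19881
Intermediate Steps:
K(s) = 2*s*(-2 + s) (K(s) = (2*s)*(-2 + s) = 2*s*(-2 + s))
O(L, G) = 5 - 2*G + 2*L (O(L, G) = (-2*G + 2*L) + 5 = 5 - 2*G + 2*L)
a(Z) = 2 (a(Z) = -2*(-2 + 1) = -2*(-1) = -1*(-2) = 2)
(139 + a(O(E, 0)))² = (139 + 2)² = 141² = 19881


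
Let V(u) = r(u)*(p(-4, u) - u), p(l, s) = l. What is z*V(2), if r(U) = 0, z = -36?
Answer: 0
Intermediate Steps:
V(u) = 0 (V(u) = 0*(-4 - u) = 0)
z*V(2) = -36*0 = 0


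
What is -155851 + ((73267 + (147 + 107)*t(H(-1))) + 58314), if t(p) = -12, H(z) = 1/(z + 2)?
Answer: -27318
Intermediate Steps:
H(z) = 1/(2 + z)
-155851 + ((73267 + (147 + 107)*t(H(-1))) + 58314) = -155851 + ((73267 + (147 + 107)*(-12)) + 58314) = -155851 + ((73267 + 254*(-12)) + 58314) = -155851 + ((73267 - 3048) + 58314) = -155851 + (70219 + 58314) = -155851 + 128533 = -27318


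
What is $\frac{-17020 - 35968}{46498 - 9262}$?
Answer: $- \frac{13247}{9309} \approx -1.423$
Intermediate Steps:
$\frac{-17020 - 35968}{46498 - 9262} = - \frac{52988}{46498 - 9262} = - \frac{52988}{37236} = \left(-52988\right) \frac{1}{37236} = - \frac{13247}{9309}$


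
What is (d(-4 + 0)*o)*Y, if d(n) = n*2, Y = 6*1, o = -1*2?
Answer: 96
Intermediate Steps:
o = -2
Y = 6
d(n) = 2*n
(d(-4 + 0)*o)*Y = ((2*(-4 + 0))*(-2))*6 = ((2*(-4))*(-2))*6 = -8*(-2)*6 = 16*6 = 96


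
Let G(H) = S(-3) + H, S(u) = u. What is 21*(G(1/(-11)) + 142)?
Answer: 32088/11 ≈ 2917.1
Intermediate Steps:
G(H) = -3 + H
21*(G(1/(-11)) + 142) = 21*((-3 + 1/(-11)) + 142) = 21*((-3 + 1*(-1/11)) + 142) = 21*((-3 - 1/11) + 142) = 21*(-34/11 + 142) = 21*(1528/11) = 32088/11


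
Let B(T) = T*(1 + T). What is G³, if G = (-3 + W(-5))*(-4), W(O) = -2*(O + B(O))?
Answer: 2299968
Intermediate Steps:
W(O) = -2*O - 2*O*(1 + O) (W(O) = -2*(O + O*(1 + O)) = -2*O - 2*O*(1 + O))
G = 132 (G = (-3 + 2*(-5)*(-2 - 1*(-5)))*(-4) = (-3 + 2*(-5)*(-2 + 5))*(-4) = (-3 + 2*(-5)*3)*(-4) = (-3 - 30)*(-4) = -33*(-4) = 132)
G³ = 132³ = 2299968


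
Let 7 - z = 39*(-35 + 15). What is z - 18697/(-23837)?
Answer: 18778416/23837 ≈ 787.78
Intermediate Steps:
z = 787 (z = 7 - 39*(-35 + 15) = 7 - 39*(-20) = 7 - 1*(-780) = 7 + 780 = 787)
z - 18697/(-23837) = 787 - 18697/(-23837) = 787 - 18697*(-1/23837) = 787 + 18697/23837 = 18778416/23837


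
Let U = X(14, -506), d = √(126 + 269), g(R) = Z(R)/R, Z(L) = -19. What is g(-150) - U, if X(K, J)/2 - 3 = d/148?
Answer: -881/150 - √395/74 ≈ -6.1419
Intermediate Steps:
g(R) = -19/R
d = √395 ≈ 19.875
X(K, J) = 6 + √395/74 (X(K, J) = 6 + 2*(√395/148) = 6 + √395/74)
U = 6 + √395/74 ≈ 6.2686
g(-150) - U = -19/(-150) - (6 + √395/74) = -19*(-1/150) + (-6 - √395/74) = 19/150 + (-6 - √395/74) = -881/150 - √395/74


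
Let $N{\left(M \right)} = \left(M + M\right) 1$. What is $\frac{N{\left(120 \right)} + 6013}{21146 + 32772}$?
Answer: $\frac{6253}{53918} \approx 0.11597$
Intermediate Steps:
$N{\left(M \right)} = 2 M$ ($N{\left(M \right)} = 2 M 1 = 2 M$)
$\frac{N{\left(120 \right)} + 6013}{21146 + 32772} = \frac{2 \cdot 120 + 6013}{21146 + 32772} = \frac{240 + 6013}{53918} = 6253 \cdot \frac{1}{53918} = \frac{6253}{53918}$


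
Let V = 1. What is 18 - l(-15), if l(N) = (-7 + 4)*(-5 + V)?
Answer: 6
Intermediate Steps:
l(N) = 12 (l(N) = (-7 + 4)*(-5 + 1) = -3*(-4) = 12)
18 - l(-15) = 18 - 1*12 = 18 - 12 = 6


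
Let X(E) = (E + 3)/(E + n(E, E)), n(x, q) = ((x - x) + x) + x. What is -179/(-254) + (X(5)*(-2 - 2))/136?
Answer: 44629/64770 ≈ 0.68904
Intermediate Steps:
n(x, q) = 2*x (n(x, q) = (0 + x) + x = x + x = 2*x)
X(E) = (3 + E)/(3*E) (X(E) = (E + 3)/(E + 2*E) = (3 + E)/((3*E)) = (3 + E)*(1/(3*E)) = (3 + E)/(3*E))
-179/(-254) + (X(5)*(-2 - 2))/136 = -179/(-254) + (((⅓)*(3 + 5)/5)*(-2 - 2))/136 = -179*(-1/254) + (((⅓)*(⅕)*8)*(-4))*(1/136) = 179/254 + ((8/15)*(-4))*(1/136) = 179/254 - 32/15*1/136 = 179/254 - 4/255 = 44629/64770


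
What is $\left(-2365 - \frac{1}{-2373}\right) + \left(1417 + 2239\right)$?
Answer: $\frac{3063544}{2373} \approx 1291.0$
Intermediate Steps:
$\left(-2365 - \frac{1}{-2373}\right) + \left(1417 + 2239\right) = \left(-2365 - - \frac{1}{2373}\right) + 3656 = \left(-2365 + \frac{1}{2373}\right) + 3656 = - \frac{5612144}{2373} + 3656 = \frac{3063544}{2373}$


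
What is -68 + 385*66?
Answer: 25342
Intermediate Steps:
-68 + 385*66 = -68 + 25410 = 25342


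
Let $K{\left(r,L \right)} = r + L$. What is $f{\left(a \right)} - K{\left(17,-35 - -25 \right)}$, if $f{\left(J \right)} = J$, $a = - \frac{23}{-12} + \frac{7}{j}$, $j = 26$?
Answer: $- \frac{751}{156} \approx -4.8141$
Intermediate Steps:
$a = \frac{341}{156}$ ($a = - \frac{23}{-12} + \frac{7}{26} = \left(-23\right) \left(- \frac{1}{12}\right) + 7 \cdot \frac{1}{26} = \frac{23}{12} + \frac{7}{26} = \frac{341}{156} \approx 2.1859$)
$K{\left(r,L \right)} = L + r$
$f{\left(a \right)} - K{\left(17,-35 - -25 \right)} = \frac{341}{156} - \left(\left(-35 - -25\right) + 17\right) = \frac{341}{156} - \left(\left(-35 + 25\right) + 17\right) = \frac{341}{156} - \left(-10 + 17\right) = \frac{341}{156} - 7 = - \frac{751}{156}$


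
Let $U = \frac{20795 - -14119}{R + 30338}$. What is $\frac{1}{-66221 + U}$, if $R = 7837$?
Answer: $- \frac{12725}{842650587} \approx -1.5101 \cdot 10^{-5}$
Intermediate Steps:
$U = \frac{11638}{12725}$ ($U = \frac{20795 - -14119}{7837 + 30338} = \frac{20795 + \left(-2265 + 16384\right)}{38175} = \left(20795 + 14119\right) \frac{1}{38175} = 34914 \cdot \frac{1}{38175} = \frac{11638}{12725} \approx 0.91458$)
$\frac{1}{-66221 + U} = \frac{1}{-66221 + \frac{11638}{12725}} = \frac{1}{- \frac{842650587}{12725}} = - \frac{12725}{842650587}$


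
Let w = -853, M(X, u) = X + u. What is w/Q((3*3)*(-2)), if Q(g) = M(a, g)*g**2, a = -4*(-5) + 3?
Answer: -853/1620 ≈ -0.52654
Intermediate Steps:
a = 23 (a = 20 + 3 = 23)
Q(g) = g**2*(23 + g) (Q(g) = (23 + g)*g**2 = g**2*(23 + g))
w/Q((3*3)*(-2)) = -853*1/(324*(23 + (3*3)*(-2))) = -853*1/(324*(23 + 9*(-2))) = -853*1/(324*(23 - 18)) = -853/(324*5) = -853/1620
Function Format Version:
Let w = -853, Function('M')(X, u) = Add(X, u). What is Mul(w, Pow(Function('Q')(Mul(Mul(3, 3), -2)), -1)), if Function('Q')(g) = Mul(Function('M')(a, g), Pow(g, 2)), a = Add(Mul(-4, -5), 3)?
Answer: Rational(-853, 1620) ≈ -0.52654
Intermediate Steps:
a = 23 (a = Add(20, 3) = 23)
Function('Q')(g) = Mul(Pow(g, 2), Add(23, g)) (Function('Q')(g) = Mul(Add(23, g), Pow(g, 2)) = Mul(Pow(g, 2), Add(23, g)))
Mul(w, Pow(Function('Q')(Mul(Mul(3, 3), -2)), -1)) = Mul(-853, Pow(Mul(Pow(Mul(Mul(3, 3), -2), 2), Add(23, Mul(Mul(3, 3), -2))), -1)) = Mul(-853, Pow(Mul(Pow(Mul(9, -2), 2), Add(23, Mul(9, -2))), -1)) = Mul(-853, Pow(Mul(Pow(-18, 2), Add(23, -18)), -1)) = Mul(-853, Pow(Mul(324, 5), -1)) = Mul(-853, Pow(1620, -1)) = Mul(-853, Rational(1, 1620)) = Rational(-853, 1620)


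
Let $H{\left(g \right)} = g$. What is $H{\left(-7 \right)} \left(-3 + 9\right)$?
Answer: $-42$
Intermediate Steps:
$H{\left(-7 \right)} \left(-3 + 9\right) = - 7 \left(-3 + 9\right) = \left(-7\right) 6 = -42$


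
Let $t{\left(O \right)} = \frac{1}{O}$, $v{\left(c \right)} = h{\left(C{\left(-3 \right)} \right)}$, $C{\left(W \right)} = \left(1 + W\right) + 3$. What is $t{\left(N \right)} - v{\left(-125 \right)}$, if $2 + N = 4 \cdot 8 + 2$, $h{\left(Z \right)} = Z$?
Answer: $- \frac{31}{32} \approx -0.96875$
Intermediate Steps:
$C{\left(W \right)} = 4 + W$
$v{\left(c \right)} = 1$ ($v{\left(c \right)} = 4 - 3 = 1$)
$N = 32$ ($N = -2 + \left(4 \cdot 8 + 2\right) = -2 + \left(32 + 2\right) = -2 + 34 = 32$)
$t{\left(N \right)} - v{\left(-125 \right)} = \frac{1}{32} - 1 = - \frac{31}{32}$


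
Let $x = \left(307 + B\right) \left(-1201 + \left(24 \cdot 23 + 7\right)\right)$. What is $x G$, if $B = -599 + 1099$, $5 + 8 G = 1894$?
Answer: $- \frac{489339783}{4} \approx -1.2233 \cdot 10^{8}$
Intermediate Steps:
$G = \frac{1889}{8}$ ($G = - \frac{5}{8} + \frac{1}{8} \cdot 1894 = - \frac{5}{8} + \frac{947}{4} = \frac{1889}{8} \approx 236.13$)
$B = 500$
$x = -518094$ ($x = \left(307 + 500\right) \left(-1201 + \left(24 \cdot 23 + 7\right)\right) = 807 \left(-1201 + \left(552 + 7\right)\right) = 807 \left(-1201 + 559\right) = 807 \left(-642\right) = -518094$)
$x G = \left(-518094\right) \frac{1889}{8} = - \frac{489339783}{4}$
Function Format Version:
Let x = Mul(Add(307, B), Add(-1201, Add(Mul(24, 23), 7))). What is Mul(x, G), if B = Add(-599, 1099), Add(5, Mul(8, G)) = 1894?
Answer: Rational(-489339783, 4) ≈ -1.2233e+8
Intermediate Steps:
G = Rational(1889, 8) (G = Add(Rational(-5, 8), Mul(Rational(1, 8), 1894)) = Add(Rational(-5, 8), Rational(947, 4)) = Rational(1889, 8) ≈ 236.13)
B = 500
x = -518094 (x = Mul(Add(307, 500), Add(-1201, Add(Mul(24, 23), 7))) = Mul(807, Add(-1201, Add(552, 7))) = Mul(807, Add(-1201, 559)) = Mul(807, -642) = -518094)
Mul(x, G) = Mul(-518094, Rational(1889, 8)) = Rational(-489339783, 4)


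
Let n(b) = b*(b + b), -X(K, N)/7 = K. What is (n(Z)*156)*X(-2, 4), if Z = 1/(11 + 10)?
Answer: 208/21 ≈ 9.9048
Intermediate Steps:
X(K, N) = -7*K
Z = 1/21 ≈ 0.047619
n(b) = 2*b² (n(b) = b*(2*b) = 2*b²)
(n(Z)*156)*X(-2, 4) = ((2*(1/21)²)*156)*(-7*(-2)) = ((2*(1/441))*156)*14 = ((2/441)*156)*14 = (104/147)*14 = 208/21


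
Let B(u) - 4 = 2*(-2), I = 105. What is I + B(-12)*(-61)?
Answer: 105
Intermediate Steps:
B(u) = 0 (B(u) = 4 + 2*(-2) = 4 - 4 = 0)
I + B(-12)*(-61) = 105 + 0*(-61) = 105 + 0 = 105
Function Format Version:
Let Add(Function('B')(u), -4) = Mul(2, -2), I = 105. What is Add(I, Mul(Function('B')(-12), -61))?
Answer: 105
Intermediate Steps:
Function('B')(u) = 0 (Function('B')(u) = Add(4, Mul(2, -2)) = Add(4, -4) = 0)
Add(I, Mul(Function('B')(-12), -61)) = Add(105, Mul(0, -61)) = Add(105, 0) = 105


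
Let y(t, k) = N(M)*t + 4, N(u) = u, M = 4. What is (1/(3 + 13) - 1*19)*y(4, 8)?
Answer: -1515/4 ≈ -378.75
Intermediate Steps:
y(t, k) = 4 + 4*t (y(t, k) = 4*t + 4 = 4 + 4*t)
(1/(3 + 13) - 1*19)*y(4, 8) = (1/(3 + 13) - 1*19)*(4 + 4*4) = (1/16 - 19)*(4 + 16) = (1/16 - 19)*20 = -303/16*20 = -1515/4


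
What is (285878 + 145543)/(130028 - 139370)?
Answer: -143807/3114 ≈ -46.181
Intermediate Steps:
(285878 + 145543)/(130028 - 139370) = 431421/(-9342) = 431421*(-1/9342) = -143807/3114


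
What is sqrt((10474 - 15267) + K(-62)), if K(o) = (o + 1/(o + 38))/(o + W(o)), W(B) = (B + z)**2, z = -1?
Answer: I*sqrt(10535573527746)/46884 ≈ 69.232*I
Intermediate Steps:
W(B) = (-1 + B)**2 (W(B) = (B - 1)**2 = (-1 + B)**2)
K(o) = (o + 1/(38 + o))/(o + (-1 + o)**2) (K(o) = (o + 1/(o + 38))/(o + (-1 + o)**2) = (o + 1/(38 + o))/(o + (-1 + o)**2))
sqrt((10474 - 15267) + K(-62)) = sqrt((10474 - 15267) + (1 + (-62)**2 + 38*(-62))/(38 + (-62)**3 - 37*(-62) + 37*(-62)**2)) = sqrt(-4793 + (1 + 3844 - 2356)/(38 - 238328 + 2294 + 37*3844)) = sqrt(-4793 + 1489/(38 - 238328 + 2294 + 142228)) = sqrt(-4793 + 1489/(-93768)) = sqrt(-4793 - 1/93768*1489) = sqrt(-4793 - 1489/93768) = sqrt(-449431513/93768) = I*sqrt(10535573527746)/46884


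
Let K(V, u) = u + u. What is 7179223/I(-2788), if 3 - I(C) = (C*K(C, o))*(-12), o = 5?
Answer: -7179223/334557 ≈ -21.459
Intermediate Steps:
K(V, u) = 2*u
I(C) = 3 + 120*C (I(C) = 3 - C*(2*5)*(-12) = 3 - C*10*(-12) = 3 - 10*C*(-12) = 3 - (-120)*C = 3 + 120*C)
7179223/I(-2788) = 7179223/(3 + 120*(-2788)) = 7179223/(3 - 334560) = 7179223/(-334557) = 7179223*(-1/334557) = -7179223/334557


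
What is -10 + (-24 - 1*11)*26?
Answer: -920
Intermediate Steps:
-10 + (-24 - 1*11)*26 = -10 + (-24 - 11)*26 = -10 - 35*26 = -10 - 910 = -920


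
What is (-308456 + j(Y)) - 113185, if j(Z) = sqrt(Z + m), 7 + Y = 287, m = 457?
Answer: -421641 + sqrt(737) ≈ -4.2161e+5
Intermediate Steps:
Y = 280 (Y = -7 + 287 = 280)
j(Z) = sqrt(457 + Z) (j(Z) = sqrt(Z + 457) = sqrt(457 + Z))
(-308456 + j(Y)) - 113185 = (-308456 + sqrt(457 + 280)) - 113185 = (-308456 + sqrt(737)) - 113185 = -421641 + sqrt(737)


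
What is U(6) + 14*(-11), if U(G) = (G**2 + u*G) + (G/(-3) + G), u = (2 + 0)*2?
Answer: -90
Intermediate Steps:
u = 4 (u = 2*2 = 4)
U(G) = G**2 + 14*G/3 (U(G) = (G**2 + 4*G) + (G/(-3) + G) = (G**2 + 4*G) + (G*(-1/3) + G) = (G**2 + 4*G) + (-G/3 + G) = (G**2 + 4*G) + 2*G/3 = G**2 + 14*G/3)
U(6) + 14*(-11) = (1/3)*6*(14 + 3*6) + 14*(-11) = (1/3)*6*(14 + 18) - 154 = (1/3)*6*32 - 154 = 64 - 154 = -90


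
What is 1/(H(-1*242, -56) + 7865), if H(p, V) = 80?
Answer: 1/7945 ≈ 0.00012587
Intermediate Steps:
1/(H(-1*242, -56) + 7865) = 1/(80 + 7865) = 1/7945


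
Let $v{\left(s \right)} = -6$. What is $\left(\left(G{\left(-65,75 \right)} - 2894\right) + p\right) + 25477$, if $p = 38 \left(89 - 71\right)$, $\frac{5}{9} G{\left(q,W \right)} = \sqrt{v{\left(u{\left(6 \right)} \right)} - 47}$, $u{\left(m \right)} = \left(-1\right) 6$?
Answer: $23267 + \frac{9 i \sqrt{53}}{5} \approx 23267.0 + 13.104 i$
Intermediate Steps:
$u{\left(m \right)} = -6$
$G{\left(q,W \right)} = \frac{9 i \sqrt{53}}{5}$ ($G{\left(q,W \right)} = \frac{9 \sqrt{-6 - 47}}{5} = \frac{9 \sqrt{-53}}{5} = \frac{9 i \sqrt{53}}{5}$)
$p = 684$ ($p = 38 \cdot 18 = 684$)
$\left(\left(G{\left(-65,75 \right)} - 2894\right) + p\right) + 25477 = \left(\left(\frac{9 i \sqrt{53}}{5} - 2894\right) + 684\right) + 25477 = \left(\left(-2894 + \frac{9 i \sqrt{53}}{5}\right) + 684\right) + 25477 = \left(-2210 + \frac{9 i \sqrt{53}}{5}\right) + 25477 = 23267 + \frac{9 i \sqrt{53}}{5}$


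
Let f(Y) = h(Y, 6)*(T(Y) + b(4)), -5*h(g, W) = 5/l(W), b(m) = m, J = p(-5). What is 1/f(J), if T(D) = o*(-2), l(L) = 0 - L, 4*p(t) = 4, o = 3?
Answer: -3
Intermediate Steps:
p(t) = 1 (p(t) = (¼)*4 = 1)
J = 1
l(L) = -L
h(g, W) = 1/W (h(g, W) = -1/((-W)) = -(-1)/W = 1/W)
T(D) = -6 (T(D) = 3*(-2) = -6)
f(Y) = -⅓ (f(Y) = (-6 + 4)/6 = (⅙)*(-2) = -⅓)
1/f(J) = 1/(-⅓) = -3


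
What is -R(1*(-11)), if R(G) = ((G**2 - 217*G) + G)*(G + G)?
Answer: 54934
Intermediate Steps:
R(G) = 2*G*(G**2 - 216*G) (R(G) = (G**2 - 216*G)*(2*G) = 2*G*(G**2 - 216*G))
-R(1*(-11)) = -2*(1*(-11))**2*(-216 + 1*(-11)) = -2*(-11)**2*(-216 - 11) = -2*121*(-227) = -1*(-54934) = 54934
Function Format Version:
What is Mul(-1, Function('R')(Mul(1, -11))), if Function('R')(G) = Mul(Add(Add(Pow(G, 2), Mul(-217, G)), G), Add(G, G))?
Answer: 54934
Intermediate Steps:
Function('R')(G) = Mul(2, G, Add(Pow(G, 2), Mul(-216, G))) (Function('R')(G) = Mul(Add(Pow(G, 2), Mul(-216, G)), Mul(2, G)) = Mul(2, G, Add(Pow(G, 2), Mul(-216, G))))
Mul(-1, Function('R')(Mul(1, -11))) = Mul(-1, Mul(2, Pow(Mul(1, -11), 2), Add(-216, Mul(1, -11)))) = Mul(-1, Mul(2, Pow(-11, 2), Add(-216, -11))) = Mul(-1, Mul(2, 121, -227)) = Mul(-1, -54934) = 54934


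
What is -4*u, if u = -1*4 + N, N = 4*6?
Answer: -80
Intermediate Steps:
N = 24
u = 20 (u = -1*4 + 24 = -4 + 24 = 20)
-4*u = -4*20 = -80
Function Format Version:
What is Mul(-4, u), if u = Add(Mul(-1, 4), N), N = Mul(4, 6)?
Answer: -80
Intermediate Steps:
N = 24
u = 20 (u = Add(Mul(-1, 4), 24) = Add(-4, 24) = 20)
Mul(-4, u) = Mul(-4, 20) = -80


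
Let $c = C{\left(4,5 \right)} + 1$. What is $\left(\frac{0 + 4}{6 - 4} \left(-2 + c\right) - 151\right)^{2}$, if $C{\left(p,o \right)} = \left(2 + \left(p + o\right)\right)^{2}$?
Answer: $7921$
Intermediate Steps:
$C{\left(p,o \right)} = \left(2 + o + p\right)^{2}$ ($C{\left(p,o \right)} = \left(2 + \left(o + p\right)\right)^{2} = \left(2 + o + p\right)^{2}$)
$c = 122$ ($c = \left(2 + 5 + 4\right)^{2} + 1 = 11^{2} + 1 = 121 + 1 = 122$)
$\left(\frac{0 + 4}{6 - 4} \left(-2 + c\right) - 151\right)^{2} = \left(\frac{0 + 4}{6 - 4} \left(-2 + 122\right) - 151\right)^{2} = \left(\frac{4}{2} \cdot 120 - 151\right)^{2} = \left(4 \cdot \frac{1}{2} \cdot 120 - 151\right)^{2} = \left(2 \cdot 120 - 151\right)^{2} = \left(240 - 151\right)^{2} = 89^{2} = 7921$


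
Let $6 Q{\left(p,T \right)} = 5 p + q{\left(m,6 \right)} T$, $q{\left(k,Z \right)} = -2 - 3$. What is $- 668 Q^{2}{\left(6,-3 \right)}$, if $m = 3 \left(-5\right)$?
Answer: $-37575$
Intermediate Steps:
$m = -15$
$q{\left(k,Z \right)} = -5$
$Q{\left(p,T \right)} = - \frac{5 T}{6} + \frac{5 p}{6}$ ($Q{\left(p,T \right)} = \frac{5 p - 5 T}{6} = \frac{- 5 T + 5 p}{6} = - \frac{5 T}{6} + \frac{5 p}{6}$)
$- 668 Q^{2}{\left(6,-3 \right)} = - 668 \left(\left(- \frac{5}{6}\right) \left(-3\right) + \frac{5}{6} \cdot 6\right)^{2} = - 668 \left(\frac{5}{2} + 5\right)^{2} = - 668 \left(\frac{15}{2}\right)^{2} = \left(-668\right) \frac{225}{4} = -37575$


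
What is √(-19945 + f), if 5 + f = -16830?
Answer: 2*I*√9195 ≈ 191.78*I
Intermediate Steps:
f = -16835 (f = -5 - 16830 = -16835)
√(-19945 + f) = √(-19945 - 16835) = √(-36780) = 2*I*√9195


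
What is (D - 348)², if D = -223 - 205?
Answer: 602176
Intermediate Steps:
D = -428
(D - 348)² = (-428 - 348)² = (-776)² = 602176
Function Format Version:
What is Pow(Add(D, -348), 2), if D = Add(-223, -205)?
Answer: 602176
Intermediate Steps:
D = -428
Pow(Add(D, -348), 2) = Pow(Add(-428, -348), 2) = Pow(-776, 2) = 602176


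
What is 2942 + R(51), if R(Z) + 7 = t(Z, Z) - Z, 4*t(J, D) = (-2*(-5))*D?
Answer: 6023/2 ≈ 3011.5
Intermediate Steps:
t(J, D) = 5*D/2 (t(J, D) = ((-2*(-5))*D)/4 = (10*D)/4 = 5*D/2)
R(Z) = -7 + 3*Z/2 (R(Z) = -7 + (5*Z/2 - Z) = -7 + 3*Z/2)
2942 + R(51) = 2942 + (-7 + (3/2)*51) = 2942 + (-7 + 153/2) = 2942 + 139/2 = 6023/2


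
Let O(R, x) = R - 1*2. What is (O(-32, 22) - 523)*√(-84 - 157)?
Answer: -557*I*√241 ≈ -8647.0*I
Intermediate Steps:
O(R, x) = -2 + R (O(R, x) = R - 2 = -2 + R)
(O(-32, 22) - 523)*√(-84 - 157) = ((-2 - 32) - 523)*√(-84 - 157) = (-34 - 523)*√(-241) = -557*I*√241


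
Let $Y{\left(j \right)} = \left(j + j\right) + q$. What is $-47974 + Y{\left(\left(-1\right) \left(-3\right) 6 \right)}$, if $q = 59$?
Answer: $-47879$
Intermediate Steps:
$Y{\left(j \right)} = 59 + 2 j$ ($Y{\left(j \right)} = \left(j + j\right) + 59 = 2 j + 59 = 59 + 2 j$)
$-47974 + Y{\left(\left(-1\right) \left(-3\right) 6 \right)} = -47974 + \left(59 + 2 \left(-1\right) \left(-3\right) 6\right) = -47974 + \left(59 + 2 \cdot 3 \cdot 6\right) = -47974 + \left(59 + 2 \cdot 18\right) = -47974 + \left(59 + 36\right) = -47974 + 95 = -47879$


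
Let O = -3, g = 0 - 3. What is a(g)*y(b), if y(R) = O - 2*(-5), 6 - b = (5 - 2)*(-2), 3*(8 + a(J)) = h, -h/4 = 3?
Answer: -84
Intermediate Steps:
g = -3
h = -12 (h = -4*3 = -12)
a(J) = -12 (a(J) = -8 + (⅓)*(-12) = -8 - 4 = -12)
b = 12 (b = 6 - (5 - 2)*(-2) = 6 - 3*(-2) = 6 - 1*(-6) = 6 + 6 = 12)
y(R) = 7 (y(R) = -3 - 2*(-5) = -3 + 10 = 7)
a(g)*y(b) = -12*7 = -84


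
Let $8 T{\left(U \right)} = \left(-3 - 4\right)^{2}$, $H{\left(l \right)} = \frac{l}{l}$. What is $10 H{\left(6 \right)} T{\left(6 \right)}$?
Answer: $\frac{245}{4} \approx 61.25$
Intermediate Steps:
$H{\left(l \right)} = 1$
$T{\left(U \right)} = \frac{49}{8}$ ($T{\left(U \right)} = \frac{\left(-3 - 4\right)^{2}}{8} = \frac{\left(-7\right)^{2}}{8} = \frac{1}{8} \cdot 49 = \frac{49}{8}$)
$10 H{\left(6 \right)} T{\left(6 \right)} = 10 \cdot 1 \cdot \frac{49}{8} = 10 \cdot \frac{49}{8} = \frac{245}{4}$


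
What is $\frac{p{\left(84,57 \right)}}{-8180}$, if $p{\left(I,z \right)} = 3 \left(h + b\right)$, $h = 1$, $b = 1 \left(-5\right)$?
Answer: $\frac{3}{2045} \approx 0.001467$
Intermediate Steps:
$b = -5$
$p{\left(I,z \right)} = -12$ ($p{\left(I,z \right)} = 3 \left(1 - 5\right) = 3 \left(-4\right) = -12$)
$\frac{p{\left(84,57 \right)}}{-8180} = - \frac{12}{-8180} = \left(-12\right) \left(- \frac{1}{8180}\right) = \frac{3}{2045}$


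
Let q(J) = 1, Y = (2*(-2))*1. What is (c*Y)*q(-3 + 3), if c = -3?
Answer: 12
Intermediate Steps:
Y = -4 (Y = -4*1 = -4)
(c*Y)*q(-3 + 3) = -3*(-4)*1 = 12*1 = 12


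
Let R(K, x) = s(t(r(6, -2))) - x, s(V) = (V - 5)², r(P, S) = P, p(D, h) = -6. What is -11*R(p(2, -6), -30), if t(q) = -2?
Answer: -869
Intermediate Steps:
s(V) = (-5 + V)²
R(K, x) = 49 - x (R(K, x) = (-5 - 2)² - x = (-7)² - x = 49 - x)
-11*R(p(2, -6), -30) = -11*(49 - 1*(-30)) = -11*(49 + 30) = -11*79 = -869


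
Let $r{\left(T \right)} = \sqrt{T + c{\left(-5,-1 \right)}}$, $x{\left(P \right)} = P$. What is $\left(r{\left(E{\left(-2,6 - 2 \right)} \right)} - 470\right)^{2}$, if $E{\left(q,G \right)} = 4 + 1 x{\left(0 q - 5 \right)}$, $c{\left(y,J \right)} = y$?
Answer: $\left(470 - i \sqrt{6}\right)^{2} \approx 2.2089 \cdot 10^{5} - 2303.0 i$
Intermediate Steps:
$E{\left(q,G \right)} = -1$ ($E{\left(q,G \right)} = 4 + 1 \left(0 q - 5\right) = 4 + 1 \left(0 - 5\right) = 4 + 1 \left(-5\right) = 4 - 5 = -1$)
$r{\left(T \right)} = \sqrt{-5 + T}$ ($r{\left(T \right)} = \sqrt{T - 5} = \sqrt{-5 + T}$)
$\left(r{\left(E{\left(-2,6 - 2 \right)} \right)} - 470\right)^{2} = \left(\sqrt{-5 - 1} - 470\right)^{2} = \left(\sqrt{-6} - 470\right)^{2} = \left(i \sqrt{6} - 470\right)^{2} = \left(-470 + i \sqrt{6}\right)^{2}$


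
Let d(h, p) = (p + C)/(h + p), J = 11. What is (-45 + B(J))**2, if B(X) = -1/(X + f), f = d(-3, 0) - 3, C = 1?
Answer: 1077444/529 ≈ 2036.8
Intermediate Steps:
d(h, p) = (1 + p)/(h + p) (d(h, p) = (p + 1)/(h + p) = (1 + p)/(h + p))
f = -10/3 (f = (1 + 0)/(-3 + 0) - 3 = 1/(-3) - 3 = -1/3*1 - 3 = -1/3 - 3 = -10/3 ≈ -3.3333)
B(X) = -1/(-10/3 + X) (B(X) = -1/(X - 10/3) = -1/(-10/3 + X))
(-45 + B(J))**2 = (-45 - 3/(-10 + 3*11))**2 = (-45 - 3/(-10 + 33))**2 = (-45 - 3/23)**2 = (-1038/23)**2 = 1077444/529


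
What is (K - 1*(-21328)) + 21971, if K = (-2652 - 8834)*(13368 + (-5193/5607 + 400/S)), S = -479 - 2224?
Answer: -258471073735115/1683969 ≈ -1.5349e+8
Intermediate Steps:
S = -2703
K = -258543987908846/1683969 (K = (-2652 - 8834)*(13368 + (-5193/5607 + 400/(-2703))) = -11486*(13368 + (-5193*1/5607 + 400*(-1/2703))) = -11486*(13368 + (-577/623 - 400/2703)) = -11486*(13368 - 1808831/1683969) = -11486*22509488761/1683969 = -258543987908846/1683969 ≈ -1.5353e+8)
(K - 1*(-21328)) + 21971 = (-258543987908846/1683969 - 1*(-21328)) + 21971 = (-258543987908846/1683969 + 21328) + 21971 = -258508072218014/1683969 + 21971 = -258471073735115/1683969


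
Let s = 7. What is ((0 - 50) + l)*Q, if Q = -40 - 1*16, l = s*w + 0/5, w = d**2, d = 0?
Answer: 2800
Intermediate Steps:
w = 0 (w = 0**2 = 0)
l = 0 (l = 7*0 + 0/5 = 0 + 0*(1/5) = 0 + 0 = 0)
Q = -56 (Q = -40 - 16 = -56)
((0 - 50) + l)*Q = ((0 - 50) + 0)*(-56) = (-50 + 0)*(-56) = -50*(-56) = 2800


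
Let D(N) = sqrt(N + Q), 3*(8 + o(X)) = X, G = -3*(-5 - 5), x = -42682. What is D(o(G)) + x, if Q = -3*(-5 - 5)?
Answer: -42682 + 4*sqrt(2) ≈ -42676.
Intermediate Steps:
G = 30 (G = -3*(-10) = 30)
Q = 30 (Q = -3*(-10) = 30)
o(X) = -8 + X/3
D(N) = sqrt(30 + N) (D(N) = sqrt(N + 30) = sqrt(30 + N))
D(o(G)) + x = sqrt(30 + (-8 + (1/3)*30)) - 42682 = sqrt(30 + (-8 + 10)) - 42682 = sqrt(30 + 2) - 42682 = sqrt(32) - 42682 = 4*sqrt(2) - 42682 = -42682 + 4*sqrt(2)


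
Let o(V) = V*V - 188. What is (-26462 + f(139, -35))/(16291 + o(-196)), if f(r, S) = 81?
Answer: -26381/54519 ≈ -0.48389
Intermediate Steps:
o(V) = -188 + V² (o(V) = V² - 188 = -188 + V²)
(-26462 + f(139, -35))/(16291 + o(-196)) = (-26462 + 81)/(16291 + (-188 + (-196)²)) = -26381/(16291 + (-188 + 38416)) = -26381/(16291 + 38228) = -26381/54519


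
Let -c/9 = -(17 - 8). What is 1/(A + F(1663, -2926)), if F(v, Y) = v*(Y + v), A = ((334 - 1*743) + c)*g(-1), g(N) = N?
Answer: -1/2100041 ≈ -4.7618e-7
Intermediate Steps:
c = 81 (c = -(-9)*(17 - 8) = -(-9)*9 = -9*(-9) = 81)
A = 328 (A = ((334 - 1*743) + 81)*(-1) = ((334 - 743) + 81)*(-1) = (-409 + 81)*(-1) = -328*(-1) = 328)
1/(A + F(1663, -2926)) = 1/(328 + 1663*(-2926 + 1663)) = 1/(328 + 1663*(-1263)) = 1/(328 - 2100369) = 1/(-2100041) = -1/2100041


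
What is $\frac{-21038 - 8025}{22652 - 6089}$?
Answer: $- \frac{29063}{16563} \approx -1.7547$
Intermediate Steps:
$\frac{-21038 - 8025}{22652 - 6089} = - \frac{29063}{16563}$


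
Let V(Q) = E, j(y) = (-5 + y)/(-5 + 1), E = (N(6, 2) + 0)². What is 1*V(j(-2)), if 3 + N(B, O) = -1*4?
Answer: 49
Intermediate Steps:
N(B, O) = -7 (N(B, O) = -3 - 1*4 = -3 - 4 = -7)
E = 49 (E = (-7 + 0)² = (-7)² = 49)
j(y) = 5/4 - y/4 (j(y) = (-5 + y)/(-4) = (-5 + y)*(-¼) = 5/4 - y/4)
V(Q) = 49
1*V(j(-2)) = 1*49 = 49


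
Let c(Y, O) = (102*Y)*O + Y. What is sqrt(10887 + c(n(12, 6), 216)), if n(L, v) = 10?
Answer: sqrt(231217) ≈ 480.85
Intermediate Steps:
c(Y, O) = Y + 102*O*Y (c(Y, O) = 102*O*Y + Y = Y + 102*O*Y)
sqrt(10887 + c(n(12, 6), 216)) = sqrt(10887 + 10*(1 + 102*216)) = sqrt(10887 + 10*(1 + 22032)) = sqrt(10887 + 10*22033) = sqrt(10887 + 220330) = sqrt(231217)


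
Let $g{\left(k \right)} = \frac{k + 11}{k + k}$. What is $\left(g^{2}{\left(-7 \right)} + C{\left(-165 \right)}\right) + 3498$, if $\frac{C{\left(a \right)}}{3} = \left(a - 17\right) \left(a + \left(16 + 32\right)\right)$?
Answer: $\frac{3301624}{49} \approx 67380.0$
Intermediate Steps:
$g{\left(k \right)} = \frac{11 + k}{2 k}$
$C{\left(a \right)} = 3 \left(-17 + a\right) \left(48 + a\right)$ ($C{\left(a \right)} = 3 \left(a - 17\right) \left(a + \left(16 + 32\right)\right) = 3 \left(-17 + a\right) \left(a + 48\right) = 3 \left(-17 + a\right) \left(48 + a\right)$)
$\left(g^{2}{\left(-7 \right)} + C{\left(-165 \right)}\right) + 3498 = \left(\left(\frac{11 - 7}{2 \left(-7\right)}\right)^{2} + \left(-2448 + 3 \left(-165\right)^{2} + 93 \left(-165\right)\right)\right) + 3498 = \left(\left(\frac{1}{2} \left(- \frac{1}{7}\right) 4\right)^{2} - -63882\right) + 3498 = \left(\left(- \frac{2}{7}\right)^{2} - -63882\right) + 3498 = \left(\frac{4}{49} + 63882\right) + 3498 = \frac{3130222}{49} + 3498 = \frac{3301624}{49}$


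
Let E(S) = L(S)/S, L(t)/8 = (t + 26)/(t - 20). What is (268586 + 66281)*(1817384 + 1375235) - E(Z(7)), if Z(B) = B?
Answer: 97288349947507/91 ≈ 1.0691e+12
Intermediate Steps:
L(t) = 8*(26 + t)/(-20 + t) (L(t) = 8*((t + 26)/(t - 20)) = 8*((26 + t)/(-20 + t)) = 8*(26 + t)/(-20 + t))
E(S) = 8*(26 + S)/(S*(-20 + S)) (E(S) = (8*(26 + S)/(-20 + S))/S = 8*(26 + S)/(S*(-20 + S)))
(268586 + 66281)*(1817384 + 1375235) - E(Z(7)) = (268586 + 66281)*(1817384 + 1375235) - 8*(26 + 7)/(7*(-20 + 7)) = 334867*3192619 - 8*33/(7*(-13)) = 1069102746673 - 8*(-1)*33/(7*13) = 1069102746673 - 1*(-264/91) = 1069102746673 + 264/91 = 97288349947507/91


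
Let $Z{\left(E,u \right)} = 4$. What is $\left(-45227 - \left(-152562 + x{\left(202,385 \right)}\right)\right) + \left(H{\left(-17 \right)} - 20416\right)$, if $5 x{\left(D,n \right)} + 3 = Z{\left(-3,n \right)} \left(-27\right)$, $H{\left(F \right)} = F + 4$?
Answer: $\frac{434641}{5} \approx 86928.0$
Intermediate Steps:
$H{\left(F \right)} = 4 + F$
$x{\left(D,n \right)} = - \frac{111}{5}$ ($x{\left(D,n \right)} = - \frac{3}{5} + \frac{4 \left(-27\right)}{5} = - \frac{3}{5} + \frac{1}{5} \left(-108\right) = - \frac{3}{5} - \frac{108}{5} = - \frac{111}{5}$)
$\left(-45227 - \left(-152562 + x{\left(202,385 \right)}\right)\right) + \left(H{\left(-17 \right)} - 20416\right) = \left(-45227 + \left(152562 - - \frac{111}{5}\right)\right) + \left(\left(4 - 17\right) - 20416\right) = \left(-45227 + \left(152562 + \frac{111}{5}\right)\right) - 20429 = \left(-45227 + \frac{762921}{5}\right) - 20429 = \frac{536786}{5} - 20429 = \frac{434641}{5}$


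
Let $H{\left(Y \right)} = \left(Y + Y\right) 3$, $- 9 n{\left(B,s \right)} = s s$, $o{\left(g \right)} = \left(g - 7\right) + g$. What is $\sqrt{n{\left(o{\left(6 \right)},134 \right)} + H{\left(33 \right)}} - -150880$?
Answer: $150880 + \frac{i \sqrt{16174}}{3} \approx 1.5088 \cdot 10^{5} + 42.392 i$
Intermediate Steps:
$o{\left(g \right)} = -7 + 2 g$ ($o{\left(g \right)} = \left(-7 + g\right) + g = -7 + 2 g$)
$n{\left(B,s \right)} = - \frac{s^{2}}{9}$ ($n{\left(B,s \right)} = - \frac{s s}{9} = - \frac{s^{2}}{9}$)
$H{\left(Y \right)} = 6 Y$ ($H{\left(Y \right)} = 2 Y 3 = 6 Y$)
$\sqrt{n{\left(o{\left(6 \right)},134 \right)} + H{\left(33 \right)}} - -150880 = \sqrt{- \frac{134^{2}}{9} + 6 \cdot 33} - -150880 = \sqrt{\left(- \frac{1}{9}\right) 17956 + 198} + 150880 = \sqrt{- \frac{17956}{9} + 198} + 150880 = \sqrt{- \frac{16174}{9}} + 150880 = \frac{i \sqrt{16174}}{3} + 150880 = 150880 + \frac{i \sqrt{16174}}{3}$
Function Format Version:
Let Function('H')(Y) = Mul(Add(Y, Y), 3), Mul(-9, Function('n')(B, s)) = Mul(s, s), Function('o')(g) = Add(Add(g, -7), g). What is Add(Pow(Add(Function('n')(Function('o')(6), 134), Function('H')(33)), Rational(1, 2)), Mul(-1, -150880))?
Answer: Add(150880, Mul(Rational(1, 3), I, Pow(16174, Rational(1, 2)))) ≈ Add(1.5088e+5, Mul(42.392, I))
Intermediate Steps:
Function('o')(g) = Add(-7, Mul(2, g)) (Function('o')(g) = Add(Add(-7, g), g) = Add(-7, Mul(2, g)))
Function('n')(B, s) = Mul(Rational(-1, 9), Pow(s, 2)) (Function('n')(B, s) = Mul(Rational(-1, 9), Mul(s, s)) = Mul(Rational(-1, 9), Pow(s, 2)))
Function('H')(Y) = Mul(6, Y) (Function('H')(Y) = Mul(Mul(2, Y), 3) = Mul(6, Y))
Add(Pow(Add(Function('n')(Function('o')(6), 134), Function('H')(33)), Rational(1, 2)), Mul(-1, -150880)) = Add(Pow(Add(Mul(Rational(-1, 9), Pow(134, 2)), Mul(6, 33)), Rational(1, 2)), Mul(-1, -150880)) = Add(Pow(Add(Mul(Rational(-1, 9), 17956), 198), Rational(1, 2)), 150880) = Add(Pow(Add(Rational(-17956, 9), 198), Rational(1, 2)), 150880) = Add(Pow(Rational(-16174, 9), Rational(1, 2)), 150880) = Add(Mul(Rational(1, 3), I, Pow(16174, Rational(1, 2))), 150880) = Add(150880, Mul(Rational(1, 3), I, Pow(16174, Rational(1, 2))))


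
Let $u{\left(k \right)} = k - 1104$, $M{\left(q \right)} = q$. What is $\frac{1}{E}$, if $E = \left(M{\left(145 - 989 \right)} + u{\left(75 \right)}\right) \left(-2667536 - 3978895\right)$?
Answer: $\frac{1}{12448765263} \approx 8.0329 \cdot 10^{-11}$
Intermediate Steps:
$u{\left(k \right)} = -1104 + k$
$E = 12448765263$ ($E = \left(\left(145 - 989\right) + \left(-1104 + 75\right)\right) \left(-2667536 - 3978895\right) = \left(\left(145 - 989\right) - 1029\right) \left(-6646431\right) = \left(-844 - 1029\right) \left(-6646431\right) = \left(-1873\right) \left(-6646431\right) = 12448765263$)
$\frac{1}{E} = \frac{1}{12448765263}$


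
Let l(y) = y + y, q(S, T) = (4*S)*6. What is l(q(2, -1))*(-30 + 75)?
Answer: 4320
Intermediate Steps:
q(S, T) = 24*S
l(y) = 2*y
l(q(2, -1))*(-30 + 75) = (2*(24*2))*(-30 + 75) = (2*48)*45 = 96*45 = 4320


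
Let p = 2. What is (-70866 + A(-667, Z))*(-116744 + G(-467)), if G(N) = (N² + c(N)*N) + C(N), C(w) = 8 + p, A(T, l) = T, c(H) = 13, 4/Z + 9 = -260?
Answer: -6815950372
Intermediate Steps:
Z = -4/269 (Z = 4/(-9 - 260) = 4/(-269) = 4*(-1/269) = -4/269 ≈ -0.014870)
C(w) = 10 (C(w) = 8 + 2 = 10)
G(N) = 10 + N² + 13*N (G(N) = (N² + 13*N) + 10 = 10 + N² + 13*N)
(-70866 + A(-667, Z))*(-116744 + G(-467)) = (-70866 - 667)*(-116744 + (10 + (-467)² + 13*(-467))) = -71533*(-116744 + (10 + 218089 - 6071)) = -71533*(-116744 + 212028) = -71533*95284 = -6815950372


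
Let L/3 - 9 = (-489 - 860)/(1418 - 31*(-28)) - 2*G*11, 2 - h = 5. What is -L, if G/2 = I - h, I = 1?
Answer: 383111/762 ≈ 502.77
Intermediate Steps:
h = -3 (h = 2 - 1*5 = 2 - 5 = -3)
G = 8 (G = 2*(1 - 1*(-3)) = 2*(1 + 3) = 2*4 = 8)
L = -383111/762 (L = 27 + 3*((-489 - 860)/(1418 - 31*(-28)) - 2*8*11) = 27 + 3*(-1349/(1418 + 868) - 16*11) = 27 + 3*(-1349/2286 - 176) = 27 + 3*(-403685/2286) = 27 - 403685/762 = -383111/762 ≈ -502.77)
-L = -1*(-383111/762) = 383111/762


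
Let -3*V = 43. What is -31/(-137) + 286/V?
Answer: -116213/5891 ≈ -19.727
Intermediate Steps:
V = -43/3 (V = -⅓*43 = -43/3 ≈ -14.333)
-31/(-137) + 286/V = -31/(-137) + 286/(-43/3) = -31*(-1/137) + 286*(-3/43) = 31/137 - 858/43 = -116213/5891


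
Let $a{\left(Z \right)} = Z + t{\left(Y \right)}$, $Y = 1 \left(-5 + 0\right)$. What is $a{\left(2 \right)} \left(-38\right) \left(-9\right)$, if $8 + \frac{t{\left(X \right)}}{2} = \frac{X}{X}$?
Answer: $-4104$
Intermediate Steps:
$Y = -5$ ($Y = 1 \left(-5\right) = -5$)
$t{\left(X \right)} = -14$ ($t{\left(X \right)} = -16 + 2 \frac{X}{X} = -16 + 2 \cdot 1 = -16 + 2 = -14$)
$a{\left(Z \right)} = -14 + Z$ ($a{\left(Z \right)} = Z - 14 = -14 + Z$)
$a{\left(2 \right)} \left(-38\right) \left(-9\right) = \left(-14 + 2\right) \left(-38\right) \left(-9\right) = \left(-12\right) \left(-38\right) \left(-9\right) = 456 \left(-9\right) = -4104$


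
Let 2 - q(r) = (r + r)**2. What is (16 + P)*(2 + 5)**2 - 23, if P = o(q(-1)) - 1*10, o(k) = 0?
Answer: 271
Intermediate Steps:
q(r) = 2 - 4*r**2 (q(r) = 2 - (r + r)**2 = 2 - (2*r)**2 = 2 - 4*r**2)
P = -10 (P = 0 - 1*10 = 0 - 10 = -10)
(16 + P)*(2 + 5)**2 - 23 = (16 - 10)*(2 + 5)**2 - 23 = 6*7**2 - 23 = 6*49 - 23 = 294 - 23 = 271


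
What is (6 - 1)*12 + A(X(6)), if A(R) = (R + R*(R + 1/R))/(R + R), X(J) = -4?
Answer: 467/8 ≈ 58.375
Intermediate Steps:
A(R) = (R + R*(R + 1/R))/(2*R) (A(R) = (R + R*(R + 1/R))/((2*R)) = (R + R*(R + 1/R))*(1/(2*R)) = (R + R*(R + 1/R))/(2*R))
(6 - 1)*12 + A(X(6)) = (6 - 1)*12 + (1/2)*(1 - 4*(1 - 4))/(-4) = 5*12 + (1/2)*(-1/4)*(1 - 4*(-3)) = 60 + (1/2)*(-1/4)*(1 + 12) = 60 + (1/2)*(-1/4)*13 = 60 - 13/8 = 467/8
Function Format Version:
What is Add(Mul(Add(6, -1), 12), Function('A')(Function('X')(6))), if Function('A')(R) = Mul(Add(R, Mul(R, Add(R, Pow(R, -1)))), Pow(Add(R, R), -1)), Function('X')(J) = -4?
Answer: Rational(467, 8) ≈ 58.375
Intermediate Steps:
Function('A')(R) = Mul(Rational(1, 2), Pow(R, -1), Add(R, Mul(R, Add(R, Pow(R, -1))))) (Function('A')(R) = Mul(Add(R, Mul(R, Add(R, Pow(R, -1)))), Pow(Mul(2, R), -1)) = Mul(Add(R, Mul(R, Add(R, Pow(R, -1)))), Mul(Rational(1, 2), Pow(R, -1))) = Mul(Rational(1, 2), Pow(R, -1), Add(R, Mul(R, Add(R, Pow(R, -1))))))
Add(Mul(Add(6, -1), 12), Function('A')(Function('X')(6))) = Add(Mul(Add(6, -1), 12), Mul(Rational(1, 2), Pow(-4, -1), Add(1, Mul(-4, Add(1, -4))))) = Add(Mul(5, 12), Mul(Rational(1, 2), Rational(-1, 4), Add(1, Mul(-4, -3)))) = Add(60, Mul(Rational(1, 2), Rational(-1, 4), Add(1, 12))) = Add(60, Mul(Rational(1, 2), Rational(-1, 4), 13)) = Add(60, Rational(-13, 8)) = Rational(467, 8)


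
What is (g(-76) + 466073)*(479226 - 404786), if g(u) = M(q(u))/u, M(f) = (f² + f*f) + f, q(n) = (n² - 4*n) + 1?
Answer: -717260199550/19 ≈ -3.7751e+10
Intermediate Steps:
q(n) = 1 + n² - 4*n
M(f) = f + 2*f² (M(f) = (f² + f²) + f = 2*f² + f = f + 2*f²)
g(u) = (1 + u² - 4*u)*(3 - 8*u + 2*u²)/u (g(u) = ((1 + u² - 4*u)*(1 + 2*(1 + u² - 4*u)))/u = ((1 + u² - 4*u)*(1 + (2 - 8*u + 2*u²)))/u = ((1 + u² - 4*u)*(3 - 8*u + 2*u²))/u = (1 + u² - 4*u)*(3 - 8*u + 2*u²)/u)
(g(-76) + 466073)*(479226 - 404786) = ((-20 - 16*(-76)² + 2*(-76)³ + 3/(-76) + 37*(-76)) + 466073)*(479226 - 404786) = ((-20 - 16*5776 + 2*(-438976) + 3*(-1/76) - 2812) + 466073)*74440 = ((-20 - 92416 - 877952 - 3/76 - 2812) + 466073)*74440 = (-73963203/76 + 466073)*74440 = -38541655/76*74440 = -717260199550/19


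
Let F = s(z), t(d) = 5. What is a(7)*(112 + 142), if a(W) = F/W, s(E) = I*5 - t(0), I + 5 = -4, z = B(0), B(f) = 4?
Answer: -12700/7 ≈ -1814.3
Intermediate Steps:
z = 4
I = -9 (I = -5 - 4 = -9)
s(E) = -50 (s(E) = -9*5 - 1*5 = -45 - 5 = -50)
F = -50
a(W) = -50/W
a(7)*(112 + 142) = (-50/7)*(112 + 142) = -50*1/7*254 = -50/7*254 = -12700/7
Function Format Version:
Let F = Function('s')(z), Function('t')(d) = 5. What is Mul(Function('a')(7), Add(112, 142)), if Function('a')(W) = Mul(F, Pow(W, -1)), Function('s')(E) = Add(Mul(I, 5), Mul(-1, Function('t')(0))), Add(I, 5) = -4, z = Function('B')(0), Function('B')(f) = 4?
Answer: Rational(-12700, 7) ≈ -1814.3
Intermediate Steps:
z = 4
I = -9 (I = Add(-5, -4) = -9)
Function('s')(E) = -50 (Function('s')(E) = Add(Mul(-9, 5), Mul(-1, 5)) = Add(-45, -5) = -50)
F = -50
Function('a')(W) = Mul(-50, Pow(W, -1))
Mul(Function('a')(7), Add(112, 142)) = Mul(Mul(-50, Pow(7, -1)), Add(112, 142)) = Mul(Mul(-50, Rational(1, 7)), 254) = Mul(Rational(-50, 7), 254) = Rational(-12700, 7)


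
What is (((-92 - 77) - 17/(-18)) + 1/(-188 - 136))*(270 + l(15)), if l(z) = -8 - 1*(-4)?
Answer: -7241983/162 ≈ -44704.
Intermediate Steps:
l(z) = -4 (l(z) = -8 + 4 = -4)
(((-92 - 77) - 17/(-18)) + 1/(-188 - 136))*(270 + l(15)) = (((-92 - 77) - 17/(-18)) + 1/(-188 - 136))*(270 - 4) = ((-169 - 17*(-1/18)) + 1/(-324))*266 = ((-169 + 17/18) - 1/324)*266 = (-3025/18 - 1/324)*266 = -54451/324*266 = -7241983/162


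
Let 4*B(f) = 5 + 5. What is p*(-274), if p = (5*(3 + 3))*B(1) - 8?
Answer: -18358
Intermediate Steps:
B(f) = 5/2 (B(f) = (5 + 5)/4 = (1/4)*10 = 5/2)
p = 67 (p = (5*(3 + 3))*(5/2) - 8 = (5*6)*(5/2) - 8 = 30*(5/2) - 8 = 75 - 8 = 67)
p*(-274) = 67*(-274) = -18358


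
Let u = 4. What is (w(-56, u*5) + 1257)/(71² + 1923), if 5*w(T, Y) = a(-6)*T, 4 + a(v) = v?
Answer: 1369/6964 ≈ 0.19658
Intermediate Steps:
a(v) = -4 + v
w(T, Y) = -2*T (w(T, Y) = ((-4 - 6)*T)/5 = (-10*T)/5 = -2*T)
(w(-56, u*5) + 1257)/(71² + 1923) = (-2*(-56) + 1257)/(71² + 1923) = (112 + 1257)/(5041 + 1923) = 1369/6964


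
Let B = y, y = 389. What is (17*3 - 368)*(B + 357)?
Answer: -236482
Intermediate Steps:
B = 389
(17*3 - 368)*(B + 357) = (17*3 - 368)*(389 + 357) = (51 - 368)*746 = -317*746 = -236482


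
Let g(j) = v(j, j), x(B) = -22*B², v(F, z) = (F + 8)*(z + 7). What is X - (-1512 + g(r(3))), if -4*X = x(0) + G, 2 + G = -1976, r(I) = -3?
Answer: 3973/2 ≈ 1986.5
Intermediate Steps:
v(F, z) = (7 + z)*(8 + F) (v(F, z) = (8 + F)*(7 + z) = (7 + z)*(8 + F))
G = -1978 (G = -2 - 1976 = -1978)
g(j) = 56 + j² + 15*j (g(j) = 56 + 7*j + 8*j + j*j = 56 + 7*j + 8*j + j² = 56 + j² + 15*j)
X = 989/2 (X = -(-22*0² - 1978)/4 = -(-22*0 - 1978)/4 = -(0 - 1978)/4 = -¼*(-1978) = 989/2 ≈ 494.50)
X - (-1512 + g(r(3))) = 989/2 - (-1512 + (56 + (-3)² + 15*(-3))) = 989/2 - (-1512 + (56 + 9 - 45)) = 989/2 - (-1512 + 20) = 989/2 - 1*(-1492) = 989/2 + 1492 = 3973/2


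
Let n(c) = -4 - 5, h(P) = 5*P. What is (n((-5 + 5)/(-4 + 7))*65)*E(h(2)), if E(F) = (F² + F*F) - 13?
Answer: -109395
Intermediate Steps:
E(F) = -13 + 2*F² (E(F) = (F² + F²) - 13 = 2*F² - 13 = -13 + 2*F²)
n(c) = -9
(n((-5 + 5)/(-4 + 7))*65)*E(h(2)) = (-9*65)*(-13 + 2*(5*2)²) = -585*(-13 + 2*10²) = -585*(-13 + 2*100) = -585*(-13 + 200) = -585*187 = -109395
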